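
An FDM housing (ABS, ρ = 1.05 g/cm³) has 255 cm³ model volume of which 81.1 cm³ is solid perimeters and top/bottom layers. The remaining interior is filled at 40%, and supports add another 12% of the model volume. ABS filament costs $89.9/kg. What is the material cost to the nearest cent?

Infill region = 255 − 81.1 = 173.9 cm³.
Infill volume: 0.40 × 173.9 → 69.56 cm³.
Support: 0.12 × 255 → 30.6 cm³.
Total extruded: 81.1 + 69.56 + 30.6 → 181.26 cm³.
Mass = 181.26 × 1.05 = 190.323 g.
Cost = 190.323 g / 1000 × $89.9/kg = $17.11.

$17.11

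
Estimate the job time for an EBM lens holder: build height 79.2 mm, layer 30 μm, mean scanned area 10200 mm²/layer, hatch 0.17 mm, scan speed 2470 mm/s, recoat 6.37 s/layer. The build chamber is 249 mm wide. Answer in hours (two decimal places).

22.49 hours

Layers = ⌈79.2/0.03⌉ = 2640.
Hatch length per layer = 10200 / 0.17 = 60000 mm.
Per-layer scan time = 60000 / 2470 = 24.2915 s.
Per-layer time = 24.2915 + 6.37, so 30.6615 s.
Build time = 2640 × 30.6615 = 80946.36 s = 22.49 hours.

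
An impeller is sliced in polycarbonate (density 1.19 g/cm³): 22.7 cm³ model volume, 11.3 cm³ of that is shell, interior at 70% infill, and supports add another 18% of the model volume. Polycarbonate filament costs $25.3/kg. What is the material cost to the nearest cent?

Interior volume = 22.7 − 11.3 = 11.4 cm³.
Infill volume = 0.70 × 11.4 = 7.98 cm³.
Support = 0.18 × 22.7 = 4.086 cm³.
Deposited volume: 11.3 + 7.98 + 4.086 → 23.366 cm³.
Mass = 23.366 × 1.19, so 27.80554 g.
At $25.3/kg: 27.80554/1000 × 25.3 = $0.70.

$0.70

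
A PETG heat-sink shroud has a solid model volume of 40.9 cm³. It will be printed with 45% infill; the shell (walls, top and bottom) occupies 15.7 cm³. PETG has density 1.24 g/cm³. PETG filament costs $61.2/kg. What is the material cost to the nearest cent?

$2.05

Interior volume = 40.9 − 15.7 = 25.2 cm³.
Deposited infill = 0.45 × 25.2, so 11.34 cm³.
Deposited volume = 15.7 + 11.34, so 27.04 cm³.
Mass = 27.04 × 1.24, so 33.5296 g.
Cost = 33.5296 g / 1000 × $61.2/kg = $2.05.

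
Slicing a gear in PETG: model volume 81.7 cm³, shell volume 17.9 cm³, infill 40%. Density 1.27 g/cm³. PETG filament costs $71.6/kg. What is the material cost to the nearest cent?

$3.95

Infill region = 81.7 − 17.9, so 63.8 cm³.
Infill deposited = 0.40 × 63.8, so 25.52 cm³.
Total printed volume = 17.9 + 25.52, so 43.42 cm³.
Mass = 43.42 × 1.27 = 55.1434 g.
At $71.6/kg: 55.1434/1000 × 71.6 = $3.95.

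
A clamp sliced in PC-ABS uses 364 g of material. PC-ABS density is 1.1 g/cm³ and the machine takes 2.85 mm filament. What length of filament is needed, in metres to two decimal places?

51.87 m

Extruded volume: 364/1.1 = 330.9091 cm³ (330909.1 mm³).
A = π r² = π × 1.425² = 6.3794 mm².
L = V/A = 330909.1/6.3794 = 51871.51 mm → 51.87 m.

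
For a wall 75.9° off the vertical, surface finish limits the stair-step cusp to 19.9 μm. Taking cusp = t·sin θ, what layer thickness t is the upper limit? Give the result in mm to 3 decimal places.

0.021 mm

Layer height = cusp / sin(75.9°) = 0.0199 / 0.9699 = 0.021 mm.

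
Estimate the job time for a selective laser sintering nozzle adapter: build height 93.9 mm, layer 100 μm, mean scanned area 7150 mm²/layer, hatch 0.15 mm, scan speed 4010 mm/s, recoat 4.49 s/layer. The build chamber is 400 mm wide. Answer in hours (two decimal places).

Layers = ⌈93.9/0.1⌉ = 939.
Scan path per layer = 7150 / 0.15 = 47666.7 mm.
Per-layer scan time: 47666.7 / 4010 → 11.887 s.
Layer cycle = 11.887 + 4.49 = 16.377 s.
Total: 939 × 16.377 s = 15378.003 s → 4.27 hours.

4.27 hours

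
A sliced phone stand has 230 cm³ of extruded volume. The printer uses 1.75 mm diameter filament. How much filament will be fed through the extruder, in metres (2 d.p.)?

95.62 m

A = π r² = π × 0.875² = 2.4053 mm².
L = 230000 mm³ / 2.4053 mm² = 95622.17 mm, i.e. 95.62 m.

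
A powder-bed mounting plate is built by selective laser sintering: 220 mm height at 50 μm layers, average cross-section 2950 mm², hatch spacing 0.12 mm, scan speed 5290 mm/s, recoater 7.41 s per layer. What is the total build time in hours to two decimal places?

14.74 hours

Number of layers: 220 / 0.05 → 4400 (rounded up).
Hatch length per layer = 2950 / 0.12, so 24583.3 mm.
Laser time per layer = 24583.3 / 5290, so 4.6471 s.
Per-layer time = 4.6471 + 7.41, so 12.0571 s.
Build time = 4400 × 12.0571 = 53051.24 s = 14.74 hours.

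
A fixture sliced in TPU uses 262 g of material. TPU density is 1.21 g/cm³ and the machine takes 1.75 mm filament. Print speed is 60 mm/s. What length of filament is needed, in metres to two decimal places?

90.02 m

Volume = 262 g / 1.21 g·cm⁻³ = 216.5289 cm³ = 216528.9 mm³.
Cross-section of 1.75 mm filament: π·(1.75/2)² = 2.4053 mm².
Length = 216528.9 / 2.4053 = 90021.58 mm = 90.02 m.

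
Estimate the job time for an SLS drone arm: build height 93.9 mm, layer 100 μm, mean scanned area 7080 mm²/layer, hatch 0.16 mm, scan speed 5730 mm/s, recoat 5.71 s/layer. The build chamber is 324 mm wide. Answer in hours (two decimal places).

Layers = ⌈93.9/0.1⌉ = 939.
Hatch length per layer: 7080 / 0.16 → 44250 mm.
Per-layer scan time = 44250 / 5730 = 7.7225 s.
Per-layer time: 7.7225 + 5.71 → 13.4325 s.
Total: 939 × 13.4325 s = 12613.1175 s → 3.50 hours.

3.50 hours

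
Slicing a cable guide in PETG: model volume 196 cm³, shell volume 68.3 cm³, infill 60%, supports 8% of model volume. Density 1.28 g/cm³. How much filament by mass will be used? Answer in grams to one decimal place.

Volume inside the shell = 196 − 68.3, so 127.7 cm³.
Infill volume = 0.60 × 127.7 = 76.62 cm³.
Support = 0.08 × 196 = 15.68 cm³.
Total extruded = 68.3 + 76.62 + 15.68 = 160.6 cm³.
Mass = 160.6 × 1.28, so 205.568 g.

205.6 g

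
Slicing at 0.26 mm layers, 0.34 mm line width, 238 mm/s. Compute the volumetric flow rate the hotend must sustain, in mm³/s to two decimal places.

Bead cross-section = 0.26 × 0.34, so 0.0884 mm².
Q = v·A = 238 × 0.0884 = 21.04 mm³/s.

21.04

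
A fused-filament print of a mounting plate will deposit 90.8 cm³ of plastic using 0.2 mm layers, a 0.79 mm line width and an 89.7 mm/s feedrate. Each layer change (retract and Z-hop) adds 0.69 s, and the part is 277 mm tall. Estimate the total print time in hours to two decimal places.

Bead cross-section = 0.2 × 0.79 = 0.158 mm².
Toolpath length = 90.8 cm³ / 0.158 mm² = 90800 / 0.158 = 574683.5 mm.
Print-move time = 574683.5 / 89.7 = 6406.7 s.
Layer count = ceil(277 / 0.2) = 1385.
Non-print overhead = 1385 × 0.69 = 955.65 s.
Total = 6406.7 + 955.65 = 7362.35 s = 2.05 hours.

2.05 hours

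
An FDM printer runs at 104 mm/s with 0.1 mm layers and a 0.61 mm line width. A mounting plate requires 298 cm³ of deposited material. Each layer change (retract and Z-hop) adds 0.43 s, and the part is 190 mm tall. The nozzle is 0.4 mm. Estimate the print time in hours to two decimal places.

Extrusion cross-section: 0.1 × 0.61 → 0.061 mm².
Path length: 298000 mm³ / 0.061 mm² → 4885245.9 mm.
Extrusion time: 4885245.9 / 104 → 46973.5 s.
Number of layers: 190 / 0.1 → 1900 (rounded up).
Layer-change overhead = 1900 × 0.43 = 817 s.
Altogether 46973.5 + 817 = 47790.5 s, i.e. 13.28 hours.

13.28 hours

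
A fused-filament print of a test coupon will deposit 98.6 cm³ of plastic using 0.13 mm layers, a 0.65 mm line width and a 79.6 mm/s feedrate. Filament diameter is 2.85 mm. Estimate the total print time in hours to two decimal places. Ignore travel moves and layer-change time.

Extrusion cross-section = 0.13 × 0.65, so 0.0845 mm².
Path length: 98600 mm³ / 0.0845 mm² → 1166863.9 mm.
Print-move time: 1166863.9 / 79.6 → 14659.1 s.
That's 14659.1 s → 4.07 hours.

4.07 hours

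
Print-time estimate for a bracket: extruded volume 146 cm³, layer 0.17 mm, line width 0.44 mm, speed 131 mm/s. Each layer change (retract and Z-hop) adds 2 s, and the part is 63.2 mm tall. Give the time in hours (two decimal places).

4.35 hours

Bead cross-section: 0.17 × 0.44 → 0.0748 mm².
Path length: 146000 mm³ / 0.0748 mm² → 1951871.7 mm.
Print-move time = 1951871.7 / 131 = 14899.8 s.
Layer count = ceil(63.2 / 0.17) = 372.
Z-hop total: 372 × 2 → 744 s.
Altogether 14899.8 + 744 = 15643.8 s, i.e. 4.35 hours.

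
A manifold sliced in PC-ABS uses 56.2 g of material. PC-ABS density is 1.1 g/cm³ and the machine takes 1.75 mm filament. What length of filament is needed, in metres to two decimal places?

21.24 m

Extruded volume: 56.2/1.1 = 51.0909 cm³ (51090.9 mm³).
A = π r² = π × 0.875² = 2.4053 mm².
L = V/A = 51090.9/2.4053 = 21240.97 mm → 21.24 m.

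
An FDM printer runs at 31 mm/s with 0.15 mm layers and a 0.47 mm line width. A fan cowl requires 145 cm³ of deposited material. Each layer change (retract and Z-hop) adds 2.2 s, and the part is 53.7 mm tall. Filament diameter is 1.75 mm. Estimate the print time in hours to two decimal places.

18.65 hours

Extrusion cross-section = 0.15 × 0.47 = 0.0705 mm².
Path length: 145000 mm³ / 0.0705 mm² → 2056737.6 mm.
Print-move time = 2056737.6 / 31, so 66346.4 s.
Layer count = ceil(53.7 / 0.15) = 358.
Layer-change overhead = 358 × 2.2 = 787.6 s.
Total = 66346.4 + 787.6 = 67134 s = 18.65 hours.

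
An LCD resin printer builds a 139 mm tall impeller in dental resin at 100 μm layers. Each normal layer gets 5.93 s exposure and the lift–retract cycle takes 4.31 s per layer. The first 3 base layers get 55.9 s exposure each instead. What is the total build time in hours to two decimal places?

Layer count = ceil(139 / 0.1) = 1390.
Burn-in layers = 3 × (55.9 + 4.31), so 180.63 s.
Normal layers = 1387 × (5.93 + 4.31) = 14202.88 s.
Total = 180.63 + 14202.88 = 14383.51 s = 4.00 hours.

4.00 hours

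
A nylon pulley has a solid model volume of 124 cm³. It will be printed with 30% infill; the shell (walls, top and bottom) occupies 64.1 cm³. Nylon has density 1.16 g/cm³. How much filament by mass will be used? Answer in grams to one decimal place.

95.2 g

Volume inside the shell = 124 − 64.1, so 59.9 cm³.
Infill volume = 0.30 × 59.9 = 17.97 cm³.
Total printed volume: 64.1 + 17.97 → 82.07 cm³.
Mass: 82.07 × 1.16 → 95.2012 g.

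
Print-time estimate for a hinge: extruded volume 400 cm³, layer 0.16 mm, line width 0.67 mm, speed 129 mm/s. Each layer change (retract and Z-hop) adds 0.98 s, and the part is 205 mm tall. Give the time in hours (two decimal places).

Bead cross-section: 0.16 × 0.67 → 0.1072 mm².
Total extruded path = 400000/0.1072 = 3731343.3 mm.
Extrusion time = 3731343.3 / 129, so 28925.1 s.
Layer count = ceil(205 / 0.16) = 1282.
Layer-change overhead = 1282 × 0.98, so 1256.36 s.
Total = 28925.1 + 1256.36 = 30181.46 s = 8.38 hours.

8.38 hours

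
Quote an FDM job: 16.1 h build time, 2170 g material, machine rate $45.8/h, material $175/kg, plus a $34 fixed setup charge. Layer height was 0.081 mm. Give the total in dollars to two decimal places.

$1151.13

Time charge = 45.8 × 16.1, so $737.38.
Material cost = 175 × 2170/1000 = $379.75.
Adding setup: 737.38 + 379.75 + 34 → $1151.13.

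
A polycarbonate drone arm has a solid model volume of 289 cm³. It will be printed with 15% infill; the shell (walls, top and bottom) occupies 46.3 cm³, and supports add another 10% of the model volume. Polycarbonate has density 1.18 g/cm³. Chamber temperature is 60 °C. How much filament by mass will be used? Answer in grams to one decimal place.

131.7 g

Interior volume = 289 − 46.3 = 242.7 cm³.
Deposited infill = 0.15 × 242.7, so 36.405 cm³.
Support: 0.10 × 289 → 28.9 cm³.
Deposited volume: 46.3 + 36.405 + 28.9 → 111.605 cm³.
Mass = 111.605 × 1.18 = 131.6939 g.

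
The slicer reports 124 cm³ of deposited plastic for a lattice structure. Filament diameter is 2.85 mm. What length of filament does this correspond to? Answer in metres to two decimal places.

19.44 m

Filament cross-section = π × (2.85/2)² = 6.3794 mm².
L = 124000 mm³ / 6.3794 mm² = 19437.56 mm, i.e. 19.44 m.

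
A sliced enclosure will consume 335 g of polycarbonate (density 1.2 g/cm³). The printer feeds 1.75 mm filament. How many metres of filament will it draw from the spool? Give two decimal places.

116.06 m

Extruded volume: 335/1.2 = 279.1667 cm³ (279166.7 mm³).
Cross-section of 1.75 mm filament: π·(1.75/2)² = 2.4053 mm².
Length = 279166.7 / 2.4053 = 116063.15 mm = 116.06 m.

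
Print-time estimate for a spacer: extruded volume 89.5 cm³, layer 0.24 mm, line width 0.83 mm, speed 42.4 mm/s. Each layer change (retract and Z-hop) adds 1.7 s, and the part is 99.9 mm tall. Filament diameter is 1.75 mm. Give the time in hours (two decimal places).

Extrusion cross-section = 0.24 × 0.83 = 0.1992 mm².
Path length: 89500 mm³ / 0.1992 mm² → 449297.2 mm.
Extrusion time: 449297.2 / 42.4 → 10596.6 s.
Number of layers: 99.9 / 0.24 → 417 (rounded up).
Non-print overhead: 417 × 1.7 → 708.9 s.
Total = 10596.6 + 708.9 = 11305.5 s = 3.14 hours.

3.14 hours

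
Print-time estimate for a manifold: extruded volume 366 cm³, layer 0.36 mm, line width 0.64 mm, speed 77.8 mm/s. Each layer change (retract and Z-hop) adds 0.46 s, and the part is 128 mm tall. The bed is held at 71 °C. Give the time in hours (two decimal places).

5.72 hours

Bead cross-section = 0.36 × 0.64, so 0.2304 mm².
Toolpath length = 366 cm³ / 0.2304 mm² = 366000 / 0.2304 = 1588541.7 mm.
Extrusion time = 1588541.7 / 77.8 = 20418.3 s.
Layer count = ceil(128 / 0.36) = 356.
Z-hop total = 356 × 0.46 = 163.76 s.
Total = 20418.3 + 163.76 = 20582.06 s = 5.72 hours.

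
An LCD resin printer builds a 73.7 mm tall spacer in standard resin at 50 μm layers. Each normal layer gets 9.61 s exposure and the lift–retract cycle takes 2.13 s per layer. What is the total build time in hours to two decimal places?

Number of layers: 73.7 / 0.05 → 1474 (rounded up).
Cycle time = 9.61 + 2.13 = 11.74 s.
Build time: 1474 × 11.74 s = 17304.76 s, i.e. 4.81 hours.

4.81 hours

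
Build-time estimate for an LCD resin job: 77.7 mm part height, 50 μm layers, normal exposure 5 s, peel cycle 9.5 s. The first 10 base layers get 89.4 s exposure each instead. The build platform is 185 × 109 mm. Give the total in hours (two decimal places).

Number of layers: 77.7 / 0.05 → 1554 (rounded up).
Bottom layers = 10 × (89.4 + 9.5), so 989 s.
Remaining layers: 1544 × (5 + 9.5) → 22388 s.
Sum: 989 + 22388 = 23377 s → 6.49 hours.

6.49 hours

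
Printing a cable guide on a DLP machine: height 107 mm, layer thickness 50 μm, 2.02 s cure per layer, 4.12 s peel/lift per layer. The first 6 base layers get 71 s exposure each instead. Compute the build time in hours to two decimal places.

3.76 hours

Layers = ⌈107/0.05⌉ = 2140.
Bottom layers = 6 × (71 + 4.12) = 450.72 s.
Regular layers = 2134 × (2.02 + 4.12) = 13102.76 s.
Sum: 450.72 + 13102.76 = 13553.48 s → 3.76 hours.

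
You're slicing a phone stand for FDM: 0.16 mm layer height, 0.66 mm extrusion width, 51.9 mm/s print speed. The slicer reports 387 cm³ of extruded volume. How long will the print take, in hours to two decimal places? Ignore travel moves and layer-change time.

19.61 hours

Line area = 0.16 × 0.66 = 0.1056 mm².
Total extruded path = 387000/0.1056 = 3664772.7 mm.
Time extruding = 3664772.7 / 51.9, so 70612.2 s.
70612.2 s = 19.61 hours.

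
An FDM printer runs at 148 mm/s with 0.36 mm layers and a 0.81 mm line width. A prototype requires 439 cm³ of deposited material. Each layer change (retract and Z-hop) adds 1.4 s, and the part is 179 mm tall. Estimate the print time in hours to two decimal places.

Line area: 0.36 × 0.81 → 0.2916 mm².
Toolpath length = 439 cm³ / 0.2916 mm² = 439000 / 0.2916 = 1505487 mm.
Extrusion time = 1505487 / 148 = 10172.2 s.
Number of layers: 179 / 0.36 → 498 (rounded up).
Z-hop total = 498 × 1.4 = 697.2 s.
Altogether 10172.2 + 697.2 = 10869.4 s, i.e. 3.02 hours.

3.02 hours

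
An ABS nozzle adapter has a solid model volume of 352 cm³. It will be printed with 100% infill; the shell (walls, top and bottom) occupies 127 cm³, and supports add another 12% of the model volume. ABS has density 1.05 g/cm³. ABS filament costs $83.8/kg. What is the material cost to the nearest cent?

$34.69

Interior volume = 352 − 127 = 225 cm³.
Deposited infill = 1.00 × 225 = 225 cm³.
Support = 0.12 × 352, so 42.24 cm³.
Deposited volume = 127 + 225 + 42.24 = 394.24 cm³.
Mass: 394.24 × 1.05 → 413.952 g.
At $83.8/kg: 413.952/1000 × 83.8 = $34.69.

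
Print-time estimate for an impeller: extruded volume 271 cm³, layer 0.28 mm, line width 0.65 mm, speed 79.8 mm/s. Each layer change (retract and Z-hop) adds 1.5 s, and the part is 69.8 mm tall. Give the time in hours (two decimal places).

5.29 hours

Bead cross-section = 0.28 × 0.65 = 0.182 mm².
Path length: 271000 mm³ / 0.182 mm² → 1489011 mm.
Time extruding: 1489011 / 79.8 → 18659.3 s.
Layers = ⌈69.8/0.28⌉ = 250.
Layer-change overhead = 250 × 1.5 = 375 s.
Altogether 18659.3 + 375 = 19034.3 s, i.e. 5.29 hours.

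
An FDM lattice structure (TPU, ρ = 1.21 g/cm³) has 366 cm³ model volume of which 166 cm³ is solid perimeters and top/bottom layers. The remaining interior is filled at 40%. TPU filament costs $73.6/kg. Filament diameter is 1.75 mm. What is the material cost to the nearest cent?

Infill region = 366 − 166 = 200 cm³.
Deposited infill: 0.40 × 200 → 80 cm³.
Total printed volume: 166 + 80 → 246 cm³.
Mass = 246 × 1.21, so 297.66 g.
At $73.6/kg: 297.66/1000 × 73.6 = $21.91.

$21.91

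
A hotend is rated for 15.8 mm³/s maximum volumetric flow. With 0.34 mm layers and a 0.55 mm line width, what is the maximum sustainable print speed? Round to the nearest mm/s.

A = 0.34 × 0.55 = 0.187 mm².
Max speed = 15.8 / 0.187 = 84.49 ≈ 84 mm/s.

84 mm/s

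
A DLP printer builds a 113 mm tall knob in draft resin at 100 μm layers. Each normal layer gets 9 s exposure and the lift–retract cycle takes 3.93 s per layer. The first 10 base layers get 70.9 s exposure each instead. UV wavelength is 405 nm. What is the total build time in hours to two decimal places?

Layers = ⌈113/0.1⌉ = 1130.
Base layers: 10 × (70.9 + 3.93) → 748.3 s.
Normal layers: 1120 × (9 + 3.93) → 14481.6 s.
Sum: 748.3 + 14481.6 = 15229.9 s → 4.23 hours.

4.23 hours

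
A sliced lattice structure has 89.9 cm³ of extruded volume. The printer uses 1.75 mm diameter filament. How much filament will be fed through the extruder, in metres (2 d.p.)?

37.38 m

A = π r² = π × 0.875² = 2.4053 mm².
L = 89900 mm³ / 2.4053 mm² = 37375.8 mm, i.e. 37.38 m.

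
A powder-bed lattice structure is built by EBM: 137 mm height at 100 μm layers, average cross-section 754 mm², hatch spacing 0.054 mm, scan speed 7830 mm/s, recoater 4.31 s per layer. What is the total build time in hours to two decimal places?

Layer count = ceil(137 / 0.1) = 1370.
Scan path per layer = 754 / 0.054 = 13963 mm.
Per-layer scan time: 13963 / 7830 → 1.7833 s.
Per-layer time = 1.7833 + 4.31 = 6.0933 s.
Total: 1370 × 6.0933 s = 8347.821 s → 2.32 hours.

2.32 hours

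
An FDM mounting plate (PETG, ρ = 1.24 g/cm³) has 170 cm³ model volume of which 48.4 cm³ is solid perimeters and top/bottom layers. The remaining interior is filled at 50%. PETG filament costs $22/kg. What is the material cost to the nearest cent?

Volume inside the shell: 170 − 48.4 → 121.6 cm³.
Infill volume = 0.50 × 121.6 = 60.8 cm³.
Total printed volume = 48.4 + 60.8 = 109.2 cm³.
Mass: 109.2 × 1.24 → 135.408 g.
Cost = 135.408 g / 1000 × $22/kg = $2.98.

$2.98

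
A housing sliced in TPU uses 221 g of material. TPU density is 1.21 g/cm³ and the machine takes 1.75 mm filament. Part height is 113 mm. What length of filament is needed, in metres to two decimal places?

75.93 m

Volume = 221 g / 1.21 g·cm⁻³ = 182.6446 cm³ = 182644.6 mm³.
A = π r² = π × 0.875² = 2.4053 mm².
L = V/A = 182644.6/2.4053 = 75934.23 mm → 75.93 m.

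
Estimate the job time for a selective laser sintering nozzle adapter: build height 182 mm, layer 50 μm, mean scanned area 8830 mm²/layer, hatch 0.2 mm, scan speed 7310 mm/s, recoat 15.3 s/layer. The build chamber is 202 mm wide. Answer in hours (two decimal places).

Number of layers: 182 / 0.05 → 3640 (rounded up).
Per-layer scan distance: 8830 / 0.2 → 44150 mm.
Per-layer scan time = 44150 / 7310, so 6.0397 s.
Layer cycle = 6.0397 + 15.3, so 21.3397 s.
Build time = 3640 × 21.3397 = 77676.508 s = 21.58 hours.

21.58 hours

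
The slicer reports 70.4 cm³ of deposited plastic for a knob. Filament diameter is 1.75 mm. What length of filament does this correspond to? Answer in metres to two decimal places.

A = π r² = π × 0.875² = 2.4053 mm².
L = 70400 mm³ / 2.4053 mm² = 29268.7 mm, i.e. 29.27 m.

29.27 m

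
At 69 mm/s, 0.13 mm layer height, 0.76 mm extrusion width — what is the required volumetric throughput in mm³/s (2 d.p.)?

6.82

A: 0.13 × 0.76 → 0.0988 mm².
Volumetric flow = 69 × 0.0988 = 6.82 mm³/s.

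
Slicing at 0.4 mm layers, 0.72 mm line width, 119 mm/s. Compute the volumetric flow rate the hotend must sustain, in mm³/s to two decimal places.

Extrusion cross-section: 0.4 × 0.72 → 0.288 mm².
Q = v·A = 119 × 0.288 = 34.27 mm³/s.

34.27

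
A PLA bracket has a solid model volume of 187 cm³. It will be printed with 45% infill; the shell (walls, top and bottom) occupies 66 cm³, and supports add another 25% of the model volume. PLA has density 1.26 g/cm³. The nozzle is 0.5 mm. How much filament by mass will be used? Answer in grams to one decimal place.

Interior volume: 187 − 66 → 121 cm³.
Infill deposited = 0.45 × 121 = 54.45 cm³.
Support: 0.25 × 187 → 46.75 cm³.
Total extruded = 66 + 54.45 + 46.75 = 167.2 cm³.
Mass = 167.2 × 1.26 = 210.672 g.

210.7 g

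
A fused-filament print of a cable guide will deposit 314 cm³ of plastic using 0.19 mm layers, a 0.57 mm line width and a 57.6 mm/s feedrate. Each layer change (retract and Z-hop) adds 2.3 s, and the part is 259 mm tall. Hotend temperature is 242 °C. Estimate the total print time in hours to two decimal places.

14.85 hours

Extrusion cross-section = 0.19 × 0.57, so 0.1083 mm².
Total extruded path = 314000/0.1083 = 2899353.6 mm.
Time extruding = 2899353.6 / 57.6 = 50336 s.
Layer count = ceil(259 / 0.19) = 1364.
Layer-change overhead: 1364 × 2.3 → 3137.2 s.
Altogether 50336 + 3137.2 = 53473.2 s, i.e. 14.85 hours.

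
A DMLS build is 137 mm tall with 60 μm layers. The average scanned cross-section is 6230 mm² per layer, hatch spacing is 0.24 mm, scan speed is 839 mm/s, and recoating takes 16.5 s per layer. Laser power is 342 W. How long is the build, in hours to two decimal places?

30.10 hours

Number of layers: 137 / 0.06 → 2284 (rounded up).
Hatch length per layer: 6230 / 0.24 → 25958.3 mm.
Per-layer scan time = 25958.3 / 839, so 30.9396 s.
Layer cycle: 30.9396 + 16.5 → 47.4396 s.
Total: 2284 × 47.4396 s = 108352.0464 s → 30.10 hours.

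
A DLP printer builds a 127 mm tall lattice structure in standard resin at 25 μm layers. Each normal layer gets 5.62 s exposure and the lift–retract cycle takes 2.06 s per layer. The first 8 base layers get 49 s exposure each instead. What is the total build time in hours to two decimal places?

Layer count = ceil(127 / 0.025) = 5080.
Burn-in layers: 8 × (49 + 2.06) → 408.48 s.
Normal layers = 5072 × (5.62 + 2.06), so 38952.96 s.
Total = 408.48 + 38952.96 = 39361.44 s = 10.93 hours.

10.93 hours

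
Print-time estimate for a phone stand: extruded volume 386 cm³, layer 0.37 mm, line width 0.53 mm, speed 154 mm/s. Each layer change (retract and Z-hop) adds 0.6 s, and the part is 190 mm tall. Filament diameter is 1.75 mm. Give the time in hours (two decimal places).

3.64 hours

Line area: 0.37 × 0.53 → 0.1961 mm².
Path length: 386000 mm³ / 0.1961 mm² → 1968383.5 mm.
Extrusion time: 1968383.5 / 154 → 12781.7 s.
Number of layers: 190 / 0.37 → 514 (rounded up).
Z-hop total = 514 × 0.6, so 308.4 s.
Total = 12781.7 + 308.4 = 13090.1 s = 3.64 hours.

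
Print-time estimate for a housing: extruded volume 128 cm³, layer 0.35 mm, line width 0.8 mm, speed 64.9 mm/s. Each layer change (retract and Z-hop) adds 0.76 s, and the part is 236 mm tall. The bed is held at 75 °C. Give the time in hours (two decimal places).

2.10 hours

Bead cross-section = 0.35 × 0.8 = 0.28 mm².
Path length: 128000 mm³ / 0.28 mm² → 457142.9 mm.
Time extruding: 457142.9 / 64.9 → 7043.8 s.
Number of layers: 236 / 0.35 → 675 (rounded up).
Non-print overhead = 675 × 0.76, so 513 s.
Altogether 7043.8 + 513 = 7556.8 s, i.e. 2.10 hours.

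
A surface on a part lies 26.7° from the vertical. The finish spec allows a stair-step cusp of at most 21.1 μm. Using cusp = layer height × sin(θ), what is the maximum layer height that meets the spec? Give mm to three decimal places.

sin(26.7°) = 0.4493; t_max = 0.0211/0.4493 = 0.047 mm.

0.047 mm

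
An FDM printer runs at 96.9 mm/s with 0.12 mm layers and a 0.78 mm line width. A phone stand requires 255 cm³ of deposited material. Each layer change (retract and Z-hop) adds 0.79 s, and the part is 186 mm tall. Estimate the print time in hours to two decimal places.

Line area = 0.12 × 0.78, so 0.0936 mm².
Path length: 255000 mm³ / 0.0936 mm² → 2724359 mm.
Print-move time: 2724359 / 96.9 → 28115.2 s.
Number of layers: 186 / 0.12 → 1550 (rounded up).
Layer-change overhead = 1550 × 0.79, so 1224.5 s.
Altogether 28115.2 + 1224.5 = 29339.7 s, i.e. 8.15 hours.

8.15 hours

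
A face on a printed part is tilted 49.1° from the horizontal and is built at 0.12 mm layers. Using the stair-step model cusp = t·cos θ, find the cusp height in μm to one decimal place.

78.6 μm

Cusp = layer height × cos(49.1°) = 0.12 × 0.6547 = 0.078564 mm = 78.6 μm.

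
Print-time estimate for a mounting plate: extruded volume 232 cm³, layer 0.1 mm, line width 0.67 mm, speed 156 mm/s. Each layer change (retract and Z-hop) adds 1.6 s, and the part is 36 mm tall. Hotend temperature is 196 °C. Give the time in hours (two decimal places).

6.33 hours

Extrusion cross-section = 0.1 × 0.67, so 0.067 mm².
Toolpath length = 232 cm³ / 0.067 mm² = 232000 / 0.067 = 3462686.6 mm.
Print-move time = 3462686.6 / 156, so 22196.7 s.
Layer count = ceil(36 / 0.1) = 360.
Non-print overhead = 360 × 1.6 = 576 s.
Altogether 22196.7 + 576 = 22772.7 s, i.e. 6.33 hours.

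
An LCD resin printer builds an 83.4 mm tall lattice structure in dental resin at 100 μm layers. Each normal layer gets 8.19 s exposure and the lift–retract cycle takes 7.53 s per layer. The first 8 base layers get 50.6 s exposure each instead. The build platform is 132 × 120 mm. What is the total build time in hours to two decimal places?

3.74 hours

Number of layers: 83.4 / 0.1 → 834 (rounded up).
Bottom layers = 8 × (50.6 + 7.53) = 465.04 s.
Normal layers: 826 × (8.19 + 7.53) → 12984.72 s.
Total = 465.04 + 12984.72 = 13449.76 s = 3.74 hours.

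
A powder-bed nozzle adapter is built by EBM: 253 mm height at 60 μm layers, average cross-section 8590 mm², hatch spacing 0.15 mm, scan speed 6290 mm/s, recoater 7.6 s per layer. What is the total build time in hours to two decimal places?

19.57 hours

Layers = ⌈253/0.06⌉ = 4217.
Hatch length per layer: 8590 / 0.15 → 57266.7 mm.
Scan time per layer: 57266.7 / 6290 → 9.1044 s.
Per-layer time = 9.1044 + 7.6, so 16.7044 s.
4217 layers × 16.7044 s/layer = 70442.4548 s, i.e. 19.57 hours.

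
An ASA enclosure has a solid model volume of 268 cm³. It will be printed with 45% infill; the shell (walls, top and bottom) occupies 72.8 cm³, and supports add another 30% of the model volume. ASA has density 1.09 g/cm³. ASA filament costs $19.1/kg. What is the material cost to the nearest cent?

$5.02

Interior volume: 268 − 72.8 → 195.2 cm³.
Infill volume = 0.45 × 195.2 = 87.84 cm³.
Support: 0.30 × 268 → 80.4 cm³.
Deposited volume = 72.8 + 87.84 + 80.4 = 241.04 cm³.
Mass = 241.04 × 1.09 = 262.7336 g.
At $19.1/kg: 262.7336/1000 × 19.1 = $5.02.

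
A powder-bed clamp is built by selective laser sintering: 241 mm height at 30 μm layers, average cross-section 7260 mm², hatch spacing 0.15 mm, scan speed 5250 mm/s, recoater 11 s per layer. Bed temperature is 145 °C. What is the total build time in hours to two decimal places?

Number of layers: 241 / 0.03 → 8034 (rounded up).
Scan path per layer: 7260 / 0.15 → 48400 mm.
Per-layer scan time: 48400 / 5250 → 9.219 s.
Per-layer time = 9.219 + 11 = 20.219 s.
8034 layers × 20.219 s/layer = 162439.446 s, i.e. 45.12 hours.

45.12 hours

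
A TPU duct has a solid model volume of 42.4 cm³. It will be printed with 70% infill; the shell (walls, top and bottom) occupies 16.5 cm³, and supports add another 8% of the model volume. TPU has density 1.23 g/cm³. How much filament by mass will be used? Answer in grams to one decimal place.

46.8 g

Interior volume: 42.4 − 16.5 → 25.9 cm³.
Infill deposited = 0.70 × 25.9 = 18.13 cm³.
Support = 0.08 × 42.4, so 3.392 cm³.
Total printed volume: 16.5 + 18.13 + 3.392 → 38.022 cm³.
Mass = 38.022 × 1.23 = 46.76706 g.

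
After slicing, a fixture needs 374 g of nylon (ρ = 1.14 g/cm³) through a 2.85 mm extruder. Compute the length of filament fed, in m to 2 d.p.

51.43 m

Volume = 374 g / 1.14 g·cm⁻³ = 328.0702 cm³ = 328070.2 mm³.
Filament cross-section = π × (2.85/2)² = 6.3794 mm².
Length = 328070.2 / 6.3794 = 51426.5 mm = 51.43 m.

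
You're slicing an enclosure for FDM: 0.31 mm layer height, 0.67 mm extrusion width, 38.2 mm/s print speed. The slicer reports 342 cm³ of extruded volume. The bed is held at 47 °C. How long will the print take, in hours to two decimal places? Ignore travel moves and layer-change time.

Line area: 0.31 × 0.67 → 0.2077 mm².
Path length: 342000 mm³ / 0.2077 mm² → 1646605.7 mm.
Extrusion time = 1646605.7 / 38.2 = 43104.9 s.
That's 43104.9 s → 11.97 hours.

11.97 hours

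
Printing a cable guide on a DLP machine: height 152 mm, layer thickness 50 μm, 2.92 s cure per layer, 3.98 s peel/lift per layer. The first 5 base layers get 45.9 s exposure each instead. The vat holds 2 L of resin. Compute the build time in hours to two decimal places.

5.89 hours

Layers = ⌈152/0.05⌉ = 3040.
Bottom layers = 5 × (45.9 + 3.98), so 249.4 s.
Regular layers = 3035 × (2.92 + 3.98), so 20941.5 s.
Sum: 249.4 + 20941.5 = 21190.9 s → 5.89 hours.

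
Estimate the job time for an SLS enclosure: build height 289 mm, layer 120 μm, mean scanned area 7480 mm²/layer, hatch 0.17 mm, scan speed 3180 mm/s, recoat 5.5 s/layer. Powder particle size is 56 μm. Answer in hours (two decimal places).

Number of layers: 289 / 0.12 → 2409 (rounded up).
Per-layer scan distance: 7480 / 0.17 → 44000 mm.
Per-layer scan time: 44000 / 3180 → 13.8365 s.
Layer cycle: 13.8365 + 5.5 → 19.3365 s.
Build time = 2409 × 19.3365 = 46581.6285 s = 12.94 hours.

12.94 hours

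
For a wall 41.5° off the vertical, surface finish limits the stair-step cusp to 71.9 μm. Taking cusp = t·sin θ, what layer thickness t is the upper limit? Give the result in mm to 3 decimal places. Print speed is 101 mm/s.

sin(41.5°) = 0.6626; t_max = 0.0719/0.6626 = 0.109 mm.

0.109 mm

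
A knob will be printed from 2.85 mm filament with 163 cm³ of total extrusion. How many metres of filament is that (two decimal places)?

25.55 m

Cross-section of 2.85 mm filament: π·(2.85/2)² = 6.3794 mm².
Length = 163 cm³ / 6.3794 mm² = 163000 / 6.3794 = 25550.99 mm = 25.55 m.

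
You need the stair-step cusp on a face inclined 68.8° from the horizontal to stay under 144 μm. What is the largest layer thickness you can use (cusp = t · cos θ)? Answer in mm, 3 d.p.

t = h_c / cos θ = 0.144 / 0.3616 = 0.398 mm.

0.398 mm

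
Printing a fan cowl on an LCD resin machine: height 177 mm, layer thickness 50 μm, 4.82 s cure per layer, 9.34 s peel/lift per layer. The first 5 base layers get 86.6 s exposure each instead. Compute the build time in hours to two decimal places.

14.04 hours

Layers = ⌈177/0.05⌉ = 3540.
Bottom layers = 5 × (86.6 + 9.34), so 479.7 s.
Normal layers: 3535 × (4.82 + 9.34) → 50055.6 s.
Total = 479.7 + 50055.6 = 50535.3 s = 14.04 hours.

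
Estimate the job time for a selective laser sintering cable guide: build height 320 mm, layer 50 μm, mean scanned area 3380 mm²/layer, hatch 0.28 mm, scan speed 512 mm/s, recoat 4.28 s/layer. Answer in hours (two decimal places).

49.52 hours

Number of layers: 320 / 0.05 → 6400 (rounded up).
Per-layer scan distance = 3380 / 0.28, so 12071.4 mm.
Per-layer scan time = 12071.4 / 512 = 23.577 s.
Per-layer time = 23.577 + 4.28, so 27.857 s.
Total: 6400 × 27.857 s = 178284.8 s → 49.52 hours.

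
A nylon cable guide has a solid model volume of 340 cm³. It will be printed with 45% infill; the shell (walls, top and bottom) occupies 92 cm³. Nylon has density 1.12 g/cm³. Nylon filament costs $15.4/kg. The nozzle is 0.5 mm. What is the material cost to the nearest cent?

Interior volume = 340 − 92 = 248 cm³.
Infill deposited = 0.45 × 248 = 111.6 cm³.
Total printed volume: 92 + 111.6 → 203.6 cm³.
Mass = 203.6 × 1.12, so 228.032 g.
Cost = 228.032 g / 1000 × $15.4/kg = $3.51.

$3.51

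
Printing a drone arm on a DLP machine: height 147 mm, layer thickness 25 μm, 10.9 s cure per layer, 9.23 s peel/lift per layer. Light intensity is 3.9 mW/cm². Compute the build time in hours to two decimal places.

Layers = ⌈147/0.025⌉ = 5880.
Each layer takes = 10.9 + 9.23 = 20.13 s.
Build time: 5880 × 20.13 s = 118364.4 s, i.e. 32.88 hours.

32.88 hours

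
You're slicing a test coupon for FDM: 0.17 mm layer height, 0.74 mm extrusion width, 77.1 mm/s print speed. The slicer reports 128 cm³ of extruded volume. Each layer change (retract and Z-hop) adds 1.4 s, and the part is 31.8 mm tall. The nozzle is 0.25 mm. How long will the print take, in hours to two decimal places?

3.74 hours

Extrusion cross-section = 0.17 × 0.74 = 0.1258 mm².
Path length: 128000 mm³ / 0.1258 mm² → 1017488.1 mm.
Extrusion time = 1017488.1 / 77.1 = 13197 s.
Layer count = ceil(31.8 / 0.17) = 188.
Layer-change overhead = 188 × 1.4 = 263.2 s.
Total = 13197 + 263.2 = 13460.2 s = 3.74 hours.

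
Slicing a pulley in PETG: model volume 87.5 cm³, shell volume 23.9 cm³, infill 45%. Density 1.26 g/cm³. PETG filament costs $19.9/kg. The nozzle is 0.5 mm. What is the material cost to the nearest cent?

$1.32

Volume inside the shell = 87.5 − 23.9 = 63.6 cm³.
Infill deposited: 0.45 × 63.6 → 28.62 cm³.
Total extruded = 23.9 + 28.62, so 52.52 cm³.
Mass = 52.52 × 1.26 = 66.1752 g.
At $19.9/kg: 66.1752/1000 × 19.9 = $1.32.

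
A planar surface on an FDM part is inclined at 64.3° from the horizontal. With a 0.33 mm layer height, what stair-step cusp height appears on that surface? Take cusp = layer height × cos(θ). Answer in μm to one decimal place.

143.1 μm

Cusp = layer height × cos(64.3°) = 0.33 × 0.4337 = 0.143121 mm = 143.1 μm.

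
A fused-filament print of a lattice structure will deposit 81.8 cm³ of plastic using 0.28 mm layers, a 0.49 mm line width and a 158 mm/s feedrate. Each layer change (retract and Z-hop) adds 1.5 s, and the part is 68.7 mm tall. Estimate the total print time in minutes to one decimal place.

Bead cross-section = 0.28 × 0.49 = 0.1372 mm².
Total extruded path = 81800/0.1372 = 596209.9 mm.
Extrusion time = 596209.9 / 158, so 3773.5 s.
Layers = ⌈68.7/0.28⌉ = 246.
Layer-change overhead: 246 × 1.5 → 369 s.
Altogether 3773.5 + 369 = 4142.5 s, i.e. 69.0 minutes.

69.0 minutes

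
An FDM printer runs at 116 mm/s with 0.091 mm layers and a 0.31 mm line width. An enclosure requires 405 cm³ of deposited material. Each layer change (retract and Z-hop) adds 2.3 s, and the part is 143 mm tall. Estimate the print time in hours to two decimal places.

35.38 hours

Line area = 0.091 × 0.31, so 0.02821 mm².
Path length: 405000 mm³ / 0.02821 mm² → 14356611.1 mm.
Extrusion time = 14356611.1 / 116, so 123763.9 s.
Layer count = ceil(143 / 0.091) = 1572.
Non-print overhead = 1572 × 2.3 = 3615.6 s.
Total = 123763.9 + 3615.6 = 127379.5 s = 35.38 hours.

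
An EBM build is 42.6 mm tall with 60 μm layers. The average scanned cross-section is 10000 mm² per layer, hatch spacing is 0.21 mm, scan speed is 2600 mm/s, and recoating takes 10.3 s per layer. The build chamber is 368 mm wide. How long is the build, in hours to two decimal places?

5.64 hours

Number of layers: 42.6 / 0.06 → 710 (rounded up).
Per-layer scan distance = 10000 / 0.21 = 47619 mm.
Scan time per layer = 47619 / 2600 = 18.315 s.
Layer cycle = 18.315 + 10.3 = 28.615 s.
Build time = 710 × 28.615 = 20316.65 s = 5.64 hours.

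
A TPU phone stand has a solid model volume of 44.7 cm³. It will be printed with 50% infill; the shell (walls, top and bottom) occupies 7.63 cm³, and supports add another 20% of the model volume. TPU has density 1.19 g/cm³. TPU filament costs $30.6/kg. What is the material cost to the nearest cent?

Infill region = 44.7 − 7.63, so 37.07 cm³.
Deposited infill = 0.50 × 37.07 = 18.535 cm³.
Support: 0.20 × 44.7 → 8.94 cm³.
Deposited volume = 7.63 + 18.535 + 8.94, so 35.105 cm³.
Mass = 35.105 × 1.19 = 41.77495 g.
At $30.6/kg: 41.77495/1000 × 30.6 = $1.28.

$1.28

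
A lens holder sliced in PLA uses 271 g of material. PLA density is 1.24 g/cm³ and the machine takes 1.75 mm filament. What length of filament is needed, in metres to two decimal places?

Extruded volume: 271/1.24 = 218.5484 cm³ (218548.4 mm³).
Cross-section of 1.75 mm filament: π·(1.75/2)² = 2.4053 mm².
Length = 218548.4 / 2.4053 = 90861.18 mm = 90.86 m.

90.86 m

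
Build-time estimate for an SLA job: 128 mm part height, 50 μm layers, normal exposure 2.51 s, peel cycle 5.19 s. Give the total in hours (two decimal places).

5.48 hours

Layers = ⌈128/0.05⌉ = 2560.
Per-layer time = 2.51 + 5.19 = 7.7 s.
Build time: 2560 × 7.7 s = 19712 s, i.e. 5.48 hours.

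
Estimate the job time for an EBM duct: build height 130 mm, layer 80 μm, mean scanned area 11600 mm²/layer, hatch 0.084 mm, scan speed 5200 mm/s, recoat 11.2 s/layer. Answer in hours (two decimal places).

17.04 hours

Number of layers: 130 / 0.08 → 1625 (rounded up).
Hatch length per layer: 11600 / 0.084 → 138095.2 mm.
Scan time per layer = 138095.2 / 5200, so 26.5568 s.
Per-layer time = 26.5568 + 11.2 = 37.7568 s.
1625 layers × 37.7568 s/layer = 61354.8 s, i.e. 17.04 hours.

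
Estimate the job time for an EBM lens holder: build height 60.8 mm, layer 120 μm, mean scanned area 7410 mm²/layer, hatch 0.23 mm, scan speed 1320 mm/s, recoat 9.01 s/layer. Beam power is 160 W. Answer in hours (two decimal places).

4.71 hours

Number of layers: 60.8 / 0.12 → 507 (rounded up).
Hatch length per layer: 7410 / 0.23 → 32217.4 mm.
Scan time per layer = 32217.4 / 1320 = 24.4071 s.
Layer cycle = 24.4071 + 9.01, so 33.4171 s.
Build time = 507 × 33.4171 = 16942.4697 s = 4.71 hours.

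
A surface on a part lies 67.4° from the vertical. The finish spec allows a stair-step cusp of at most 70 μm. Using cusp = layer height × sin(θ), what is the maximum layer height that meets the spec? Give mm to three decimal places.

0.076 mm

Layer height = cusp / sin(67.4°) = 0.07 / 0.9232 = 0.076 mm.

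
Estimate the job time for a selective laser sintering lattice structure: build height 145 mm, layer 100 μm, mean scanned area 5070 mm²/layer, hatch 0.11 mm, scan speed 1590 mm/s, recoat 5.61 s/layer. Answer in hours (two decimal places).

Number of layers: 145 / 0.1 → 1450 (rounded up).
Hatch length per layer: 5070 / 0.11 → 46090.9 mm.
Scan time per layer = 46090.9 / 1590 = 28.988 s.
Layer cycle = 28.988 + 5.61, so 34.598 s.
Total: 1450 × 34.598 s = 50167.1 s → 13.94 hours.

13.94 hours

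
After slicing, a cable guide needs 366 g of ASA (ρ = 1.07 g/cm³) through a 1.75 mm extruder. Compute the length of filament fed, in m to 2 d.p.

Volume = 366 g / 1.07 g·cm⁻³ = 342.0561 cm³ = 342056.1 mm³.
Filament cross-section = π × (1.75/2)² = 2.4053 mm².
Length = 342056.1 / 2.4053 = 142209.33 mm = 142.21 m.

142.21 m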